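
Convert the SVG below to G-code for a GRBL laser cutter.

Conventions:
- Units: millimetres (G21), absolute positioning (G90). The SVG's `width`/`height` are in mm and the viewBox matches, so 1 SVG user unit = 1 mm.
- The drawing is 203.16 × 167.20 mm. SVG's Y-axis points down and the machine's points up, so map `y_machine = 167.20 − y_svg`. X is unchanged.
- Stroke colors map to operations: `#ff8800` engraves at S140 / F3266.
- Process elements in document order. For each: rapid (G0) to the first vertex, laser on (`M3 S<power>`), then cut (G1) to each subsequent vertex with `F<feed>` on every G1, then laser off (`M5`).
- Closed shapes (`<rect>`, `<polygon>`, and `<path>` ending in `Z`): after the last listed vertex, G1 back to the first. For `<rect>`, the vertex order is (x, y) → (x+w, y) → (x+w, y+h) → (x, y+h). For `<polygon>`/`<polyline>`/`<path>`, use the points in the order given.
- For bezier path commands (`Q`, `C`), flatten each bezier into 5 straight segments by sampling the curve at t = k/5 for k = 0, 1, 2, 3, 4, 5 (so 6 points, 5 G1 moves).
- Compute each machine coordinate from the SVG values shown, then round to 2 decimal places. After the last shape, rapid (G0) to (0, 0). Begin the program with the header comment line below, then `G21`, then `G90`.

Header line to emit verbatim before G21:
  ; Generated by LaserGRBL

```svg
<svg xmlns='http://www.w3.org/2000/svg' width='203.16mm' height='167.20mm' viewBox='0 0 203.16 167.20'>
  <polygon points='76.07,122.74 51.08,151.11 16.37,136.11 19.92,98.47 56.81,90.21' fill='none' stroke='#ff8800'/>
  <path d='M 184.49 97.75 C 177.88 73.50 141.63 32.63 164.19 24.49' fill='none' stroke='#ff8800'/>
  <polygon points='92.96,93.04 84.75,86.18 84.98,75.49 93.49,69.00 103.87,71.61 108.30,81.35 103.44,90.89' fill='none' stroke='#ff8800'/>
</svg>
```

; Generated by LaserGRBL
G21
G90
G0 X76.07 Y44.46
M3 S140
G1 X51.08 Y16.09 F3266
G1 X16.37 Y31.09 F3266
G1 X19.92 Y68.73 F3266
G1 X56.81 Y76.99 F3266
G1 X76.07 Y44.46 F3266
M5
G0 X184.49 Y69.45
M3 S140
G1 X177.67 Y85.60 F3266
G1 X167.99 Y103.37 F3266
G1 X159.69 Y120.39 F3266
G1 X157.00 Y134.29 F3266
G1 X164.19 Y142.71 F3266
M5
G0 X92.96 Y74.16
M3 S140
G1 X84.75 Y81.02 F3266
G1 X84.98 Y91.71 F3266
G1 X93.49 Y98.20 F3266
G1 X103.87 Y95.59 F3266
G1 X108.30 Y85.85 F3266
G1 X103.44 Y76.31 F3266
G1 X92.96 Y74.16 F3266
M5
G0 X0.00 Y0.00

1 u = 1 mm; y_m = 167.20 − y.

[1] `<polygon>` regular polygon, #ff8800→engrave S140 F3266: (76.07,44.46) → (51.08,16.09) → (16.37,31.09) → (19.92,68.73) → (56.81,76.99) → (76.07,44.46) (closed)

[2] `<path>` cubic bezier, #ff8800→engrave S140 F3266: (184.49,69.45) → (177.67,85.60) → (167.99,103.37) → (159.69,120.39) → (157.00,134.29) → (164.19,142.71)

[3] `<polygon>` regular polygon, #ff8800→engrave S140 F3266: (92.96,74.16) → (84.75,81.02) → (84.98,91.71) → (93.49,98.20) → (103.87,95.59) → (108.30,85.85) → (103.44,76.31) → (92.96,74.16) (closed)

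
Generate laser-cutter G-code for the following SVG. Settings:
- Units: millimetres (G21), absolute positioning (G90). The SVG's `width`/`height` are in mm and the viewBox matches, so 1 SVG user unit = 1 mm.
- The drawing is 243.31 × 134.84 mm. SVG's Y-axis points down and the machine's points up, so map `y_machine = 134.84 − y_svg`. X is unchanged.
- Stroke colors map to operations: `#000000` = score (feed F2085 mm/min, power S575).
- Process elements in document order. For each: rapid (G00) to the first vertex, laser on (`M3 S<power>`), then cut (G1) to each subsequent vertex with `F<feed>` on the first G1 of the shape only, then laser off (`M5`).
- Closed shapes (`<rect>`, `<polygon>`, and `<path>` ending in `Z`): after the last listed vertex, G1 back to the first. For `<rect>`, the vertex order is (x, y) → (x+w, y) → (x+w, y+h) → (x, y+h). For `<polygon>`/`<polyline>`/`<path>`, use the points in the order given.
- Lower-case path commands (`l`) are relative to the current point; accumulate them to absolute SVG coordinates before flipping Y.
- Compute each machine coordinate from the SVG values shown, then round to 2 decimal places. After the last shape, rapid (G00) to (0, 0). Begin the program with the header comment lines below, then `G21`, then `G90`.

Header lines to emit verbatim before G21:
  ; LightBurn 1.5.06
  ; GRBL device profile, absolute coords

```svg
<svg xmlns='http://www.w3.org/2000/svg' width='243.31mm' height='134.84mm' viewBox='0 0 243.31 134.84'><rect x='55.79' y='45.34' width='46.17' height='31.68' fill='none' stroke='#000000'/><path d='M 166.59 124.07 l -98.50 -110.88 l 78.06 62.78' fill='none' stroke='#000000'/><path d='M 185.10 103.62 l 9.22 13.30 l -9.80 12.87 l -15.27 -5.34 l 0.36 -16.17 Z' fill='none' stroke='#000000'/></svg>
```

1 u = 1 mm; y_m = 134.84 − y.

[1] `<rect>` rectangle, #000000→score S575 F2085: (55.79,89.50) → (101.96,89.50) → (101.96,57.82) → (55.79,57.82) → (55.79,89.50) (closed)

[2] `<path>` open polyline, #000000→score S575 F2085: (166.59,10.77) → (68.09,121.65) → (146.15,58.87)

[3] `<path>` regular polygon, #000000→score S575 F2085: (185.10,31.22) → (194.32,17.92) → (184.52,5.05) → (169.25,10.39) → (169.61,26.56) → (185.10,31.22) (closed)

; LightBurn 1.5.06
; GRBL device profile, absolute coords
G21
G90
G00 X55.79 Y89.50
M3 S575
G1 X101.96 Y89.50 F2085
G1 X101.96 Y57.82
G1 X55.79 Y57.82
G1 X55.79 Y89.50
M5
G00 X166.59 Y10.77
M3 S575
G1 X68.09 Y121.65 F2085
G1 X146.15 Y58.87
M5
G00 X185.10 Y31.22
M3 S575
G1 X194.32 Y17.92 F2085
G1 X184.52 Y5.05
G1 X169.25 Y10.39
G1 X169.61 Y26.56
G1 X185.10 Y31.22
M5
G00 X0.00 Y0.00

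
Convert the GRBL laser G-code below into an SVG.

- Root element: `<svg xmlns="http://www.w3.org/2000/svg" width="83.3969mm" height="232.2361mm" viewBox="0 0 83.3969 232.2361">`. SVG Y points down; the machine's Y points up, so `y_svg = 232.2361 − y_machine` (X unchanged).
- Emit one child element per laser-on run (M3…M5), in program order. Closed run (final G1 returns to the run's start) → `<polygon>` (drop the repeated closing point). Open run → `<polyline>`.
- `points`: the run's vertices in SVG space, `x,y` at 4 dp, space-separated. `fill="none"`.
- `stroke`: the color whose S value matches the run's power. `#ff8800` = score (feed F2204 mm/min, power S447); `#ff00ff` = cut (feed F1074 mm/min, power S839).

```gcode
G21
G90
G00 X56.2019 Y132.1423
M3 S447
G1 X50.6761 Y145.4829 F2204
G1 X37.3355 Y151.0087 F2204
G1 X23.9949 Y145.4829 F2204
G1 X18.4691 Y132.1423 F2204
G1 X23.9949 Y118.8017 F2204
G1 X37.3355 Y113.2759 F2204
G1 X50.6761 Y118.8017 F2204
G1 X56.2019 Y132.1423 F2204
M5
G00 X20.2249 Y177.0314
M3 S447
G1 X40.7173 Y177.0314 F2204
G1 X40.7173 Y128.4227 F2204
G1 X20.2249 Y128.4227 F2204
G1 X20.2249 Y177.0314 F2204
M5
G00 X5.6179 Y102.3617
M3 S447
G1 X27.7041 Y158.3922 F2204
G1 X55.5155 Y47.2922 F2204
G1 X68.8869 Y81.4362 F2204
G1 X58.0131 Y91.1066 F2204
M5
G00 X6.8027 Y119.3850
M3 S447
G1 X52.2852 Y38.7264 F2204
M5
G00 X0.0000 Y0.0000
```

<svg xmlns="http://www.w3.org/2000/svg" width="83.3969mm" height="232.2361mm" viewBox="0 0 83.3969 232.2361">
  <polygon points="56.2019,100.0938 50.6761,86.7532 37.3355,81.2274 23.9949,86.7532 18.4691,100.0938 23.9949,113.4344 37.3355,118.9602 50.6761,113.4344" fill="none" stroke="#ff8800"/>
  <polygon points="20.2249,55.2047 40.7173,55.2047 40.7173,103.8134 20.2249,103.8134" fill="none" stroke="#ff8800"/>
  <polyline points="5.6179,129.8744 27.7041,73.8439 55.5155,184.9439 68.8869,150.7999 58.0131,141.1295" fill="none" stroke="#ff8800"/>
  <polyline points="6.8027,112.8511 52.2852,193.5097" fill="none" stroke="#ff8800"/>
</svg>

Each laser-on run becomes one SVG element. Flip Y back into SVG space with y_svg = 232.2361 − y_machine. Every run uses S447, so all elements get stroke `#ff8800` (score).

Run 1: The run returns to its start, so emit a `<polygon>` with points (Y-flipped): 56.2019,100.0938 50.6761,86.7532 37.3355,81.2274 23.9949,86.7532 18.4691,100.0938 23.9949,113.4344 37.3355,118.9602 50.6761,113.4344.

Run 2: The run returns to its start, so emit a `<polygon>` with points (Y-flipped): 20.2249,55.2047 40.7173,55.2047 40.7173,103.8134 20.2249,103.8134.

Run 3: The run is open, so emit a `<polyline>` with points (Y-flipped): 5.6179,129.8744 27.7041,73.8439 55.5155,184.9439 68.8869,150.7999 58.0131,141.1295.

Run 4: The run is open, so emit a `<polyline>` with points (Y-flipped): 6.8027,112.8511 52.2852,193.5097.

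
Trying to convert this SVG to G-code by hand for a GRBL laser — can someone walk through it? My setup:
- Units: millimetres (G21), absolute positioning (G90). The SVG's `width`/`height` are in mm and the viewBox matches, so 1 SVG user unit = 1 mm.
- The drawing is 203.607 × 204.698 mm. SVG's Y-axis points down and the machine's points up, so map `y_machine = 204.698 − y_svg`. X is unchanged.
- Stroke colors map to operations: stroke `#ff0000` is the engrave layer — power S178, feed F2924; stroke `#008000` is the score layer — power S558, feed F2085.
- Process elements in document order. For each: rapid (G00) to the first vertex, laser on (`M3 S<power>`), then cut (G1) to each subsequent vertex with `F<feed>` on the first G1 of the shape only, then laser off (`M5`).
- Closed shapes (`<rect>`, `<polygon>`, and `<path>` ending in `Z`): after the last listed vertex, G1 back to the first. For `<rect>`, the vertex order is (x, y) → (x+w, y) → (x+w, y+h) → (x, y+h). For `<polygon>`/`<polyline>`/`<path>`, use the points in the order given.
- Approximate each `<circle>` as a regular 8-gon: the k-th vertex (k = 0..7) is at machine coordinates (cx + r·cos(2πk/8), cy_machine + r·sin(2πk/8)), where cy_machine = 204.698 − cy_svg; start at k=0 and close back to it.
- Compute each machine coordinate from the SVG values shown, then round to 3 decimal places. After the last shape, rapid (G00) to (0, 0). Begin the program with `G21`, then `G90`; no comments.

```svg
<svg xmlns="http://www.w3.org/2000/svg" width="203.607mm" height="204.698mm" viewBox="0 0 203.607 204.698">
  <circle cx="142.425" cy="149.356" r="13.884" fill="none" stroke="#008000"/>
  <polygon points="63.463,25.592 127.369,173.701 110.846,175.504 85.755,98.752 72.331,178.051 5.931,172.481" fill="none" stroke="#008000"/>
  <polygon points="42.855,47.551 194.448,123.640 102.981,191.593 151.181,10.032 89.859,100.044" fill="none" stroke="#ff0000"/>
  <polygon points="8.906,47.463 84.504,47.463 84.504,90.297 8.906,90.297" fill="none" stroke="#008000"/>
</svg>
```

viewBox `0 0 203.607 204.698` with mm width/height → 1 unit = 1 mm. Flip: y_m = 204.698 − y_svg.

**Shape 1** — `<circle>` circle, stroke `#008000` → score (S558, F2085). Machine vertices: (156.309,55.342) → (152.242,65.159) → (142.425,69.226) → (132.608,65.159) → (128.541,55.342) → (132.608,45.525) → (142.425,41.458) → (152.242,45.525) → (156.309,55.342). Closed: final G1 returns to the first vertex.

**Shape 2** — `<polygon>` closed polygon, stroke `#008000` → score (S558, F2085). Machine vertices: (63.463,179.106) → (127.369,30.997) → (110.846,29.194) → (85.755,105.946) → (72.331,26.647) → (5.931,32.217) → (63.463,179.106). Closed: final G1 returns to the first vertex.

**Shape 3** — `<polygon>` closed polygon, stroke `#ff0000` → engrave (S178, F2924). Machine vertices: (42.855,157.147) → (194.448,81.058) → (102.981,13.105) → (151.181,194.666) → (89.859,104.654) → (42.855,157.147). Closed: final G1 returns to the first vertex.

**Shape 4** — `<polygon>` rectangle, stroke `#008000` → score (S558, F2085). Machine vertices: (8.906,157.235) → (84.504,157.235) → (84.504,114.401) → (8.906,114.401) → (8.906,157.235). Closed: final G1 returns to the first vertex.

G21
G90
G00 X156.309 Y55.342
M3 S558
G1 X152.242 Y65.159 F2085
G1 X142.425 Y69.226
G1 X132.608 Y65.159
G1 X128.541 Y55.342
G1 X132.608 Y45.525
G1 X142.425 Y41.458
G1 X152.242 Y45.525
G1 X156.309 Y55.342
M5
G00 X63.463 Y179.106
M3 S558
G1 X127.369 Y30.997 F2085
G1 X110.846 Y29.194
G1 X85.755 Y105.946
G1 X72.331 Y26.647
G1 X5.931 Y32.217
G1 X63.463 Y179.106
M5
G00 X42.855 Y157.147
M3 S178
G1 X194.448 Y81.058 F2924
G1 X102.981 Y13.105
G1 X151.181 Y194.666
G1 X89.859 Y104.654
G1 X42.855 Y157.147
M5
G00 X8.906 Y157.235
M3 S558
G1 X84.504 Y157.235 F2085
G1 X84.504 Y114.401
G1 X8.906 Y114.401
G1 X8.906 Y157.235
M5
G00 X0.000 Y0.000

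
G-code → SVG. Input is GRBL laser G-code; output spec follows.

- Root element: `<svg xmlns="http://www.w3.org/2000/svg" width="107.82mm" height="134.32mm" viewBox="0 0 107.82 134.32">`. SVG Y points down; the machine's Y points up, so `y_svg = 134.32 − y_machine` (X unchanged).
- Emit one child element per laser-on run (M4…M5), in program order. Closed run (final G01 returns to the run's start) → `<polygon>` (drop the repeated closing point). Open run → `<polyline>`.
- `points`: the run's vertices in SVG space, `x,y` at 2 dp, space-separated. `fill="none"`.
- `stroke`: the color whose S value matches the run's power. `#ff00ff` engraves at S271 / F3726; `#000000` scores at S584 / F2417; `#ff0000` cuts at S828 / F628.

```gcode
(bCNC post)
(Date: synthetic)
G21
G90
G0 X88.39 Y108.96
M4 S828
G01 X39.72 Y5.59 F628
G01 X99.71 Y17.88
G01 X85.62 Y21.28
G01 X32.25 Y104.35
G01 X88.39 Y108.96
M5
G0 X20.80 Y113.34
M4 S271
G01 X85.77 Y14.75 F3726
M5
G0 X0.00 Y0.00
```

y_svg = 134.32 − y_m.

[1] S828→`#ff0000` (cut); closed run; points: 88.39,25.36 39.72,128.73 99.71,116.44 85.62,113.04 32.25,29.97

[2] S271→`#ff00ff` (engrave); open run; points: 20.80,20.98 85.77,119.57

<svg xmlns="http://www.w3.org/2000/svg" width="107.82mm" height="134.32mm" viewBox="0 0 107.82 134.32">
  <polygon points="88.39,25.36 39.72,128.73 99.71,116.44 85.62,113.04 32.25,29.97" fill="none" stroke="#ff0000"/>
  <polyline points="20.80,20.98 85.77,119.57" fill="none" stroke="#ff00ff"/>
</svg>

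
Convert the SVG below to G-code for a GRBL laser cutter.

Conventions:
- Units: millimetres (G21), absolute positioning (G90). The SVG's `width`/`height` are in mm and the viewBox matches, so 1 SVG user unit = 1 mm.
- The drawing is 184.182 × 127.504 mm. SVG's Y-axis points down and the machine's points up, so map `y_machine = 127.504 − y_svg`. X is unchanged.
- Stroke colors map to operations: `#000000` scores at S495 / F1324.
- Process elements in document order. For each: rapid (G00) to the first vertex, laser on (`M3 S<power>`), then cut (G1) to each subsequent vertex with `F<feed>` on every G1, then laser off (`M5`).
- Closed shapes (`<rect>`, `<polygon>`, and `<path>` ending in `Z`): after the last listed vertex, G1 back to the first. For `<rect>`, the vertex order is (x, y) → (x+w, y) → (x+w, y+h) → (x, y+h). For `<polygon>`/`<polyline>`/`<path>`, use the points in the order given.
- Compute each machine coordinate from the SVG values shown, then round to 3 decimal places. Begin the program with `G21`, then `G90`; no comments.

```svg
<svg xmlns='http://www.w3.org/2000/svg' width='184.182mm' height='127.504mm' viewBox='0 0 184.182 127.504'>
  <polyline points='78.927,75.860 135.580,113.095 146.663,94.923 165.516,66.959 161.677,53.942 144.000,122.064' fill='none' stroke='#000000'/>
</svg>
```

G21
G90
G00 X78.927 Y51.644
M3 S495
G1 X135.580 Y14.409 F1324
G1 X146.663 Y32.581 F1324
G1 X165.516 Y60.545 F1324
G1 X161.677 Y73.562 F1324
G1 X144.000 Y5.440 F1324
M5

viewBox `0 0 184.182 127.504` with mm width/height → 1 unit = 1 mm. Flip: y_m = 127.504 − y_svg.

**Shape 1** — `<polyline>` open polyline, stroke `#000000` → score (S495, F1324). Machine vertices: (78.927,51.644) → (135.580,14.409) → (146.663,32.581) → (165.516,60.545) → (161.677,73.562) → (144.000,5.440). Open path.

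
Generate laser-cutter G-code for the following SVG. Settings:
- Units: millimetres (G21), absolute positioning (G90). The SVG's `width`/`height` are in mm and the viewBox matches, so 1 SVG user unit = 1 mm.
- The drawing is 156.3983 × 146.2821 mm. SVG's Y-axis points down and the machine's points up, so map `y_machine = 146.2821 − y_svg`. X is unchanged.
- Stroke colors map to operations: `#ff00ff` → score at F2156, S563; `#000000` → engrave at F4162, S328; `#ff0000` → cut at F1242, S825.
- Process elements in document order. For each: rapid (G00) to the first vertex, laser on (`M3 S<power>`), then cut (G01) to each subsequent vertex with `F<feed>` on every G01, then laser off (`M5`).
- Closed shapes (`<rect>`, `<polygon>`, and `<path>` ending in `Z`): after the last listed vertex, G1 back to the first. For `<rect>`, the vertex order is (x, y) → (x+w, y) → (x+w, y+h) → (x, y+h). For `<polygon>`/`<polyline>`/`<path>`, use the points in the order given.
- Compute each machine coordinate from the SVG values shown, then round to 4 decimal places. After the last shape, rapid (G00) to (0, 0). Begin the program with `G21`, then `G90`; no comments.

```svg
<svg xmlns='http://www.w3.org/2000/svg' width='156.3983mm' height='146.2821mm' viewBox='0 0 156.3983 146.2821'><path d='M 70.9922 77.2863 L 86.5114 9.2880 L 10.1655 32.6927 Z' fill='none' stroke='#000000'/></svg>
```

G21
G90
G00 X70.9922 Y68.9958
M3 S328
G01 X86.5114 Y136.9941 F4162
G01 X10.1655 Y113.5894 F4162
G01 X70.9922 Y68.9958 F4162
M5
G00 X0.0000 Y0.0000

Since the viewBox matches the mm dimensions, user units are millimetres directly. The only transform is the Y-flip y_m = 146.2821 − y_svg.

Shape 1 is a closed polygon drawn with `<path>`. Its stroke #000000 means engrave at S328, F4162. After flipping Y the toolpath is (70.9922,68.9958) → (86.5114,136.9941) → (10.1655,113.5894) → (70.9922,68.9958), returning to the start.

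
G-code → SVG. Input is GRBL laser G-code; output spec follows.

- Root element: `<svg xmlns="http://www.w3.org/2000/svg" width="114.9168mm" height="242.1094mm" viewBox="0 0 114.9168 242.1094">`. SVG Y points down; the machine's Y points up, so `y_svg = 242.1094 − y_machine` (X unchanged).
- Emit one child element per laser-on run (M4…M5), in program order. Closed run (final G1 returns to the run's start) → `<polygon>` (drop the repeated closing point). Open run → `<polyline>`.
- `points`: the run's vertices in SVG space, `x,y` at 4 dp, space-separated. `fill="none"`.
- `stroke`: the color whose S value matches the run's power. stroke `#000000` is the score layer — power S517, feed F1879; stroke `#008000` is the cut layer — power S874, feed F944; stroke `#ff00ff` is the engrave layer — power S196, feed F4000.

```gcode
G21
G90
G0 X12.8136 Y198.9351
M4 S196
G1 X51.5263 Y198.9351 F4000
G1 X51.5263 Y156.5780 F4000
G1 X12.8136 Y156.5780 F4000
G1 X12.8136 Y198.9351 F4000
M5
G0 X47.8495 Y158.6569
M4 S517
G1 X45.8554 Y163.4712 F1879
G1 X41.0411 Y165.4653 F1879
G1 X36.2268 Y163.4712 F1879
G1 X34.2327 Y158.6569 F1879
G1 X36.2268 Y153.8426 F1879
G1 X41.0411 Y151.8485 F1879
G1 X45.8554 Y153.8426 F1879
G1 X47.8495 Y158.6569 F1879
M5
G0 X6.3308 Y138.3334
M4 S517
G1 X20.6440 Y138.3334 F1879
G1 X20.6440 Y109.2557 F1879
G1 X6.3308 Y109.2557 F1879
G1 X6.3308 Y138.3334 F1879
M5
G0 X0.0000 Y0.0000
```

Machine Y-up, SVG Y-down with viewBox height 242.1094, so y_svg = 242.1094 − y_machine; X carries over.

Run 1: the run's S196 means `#ff00ff` (engrave). The run returns to its start, so emit a `<polygon>` with points (Y-flipped): 12.8136,43.1743 51.5263,43.1743 51.5263,85.5314 12.8136,85.5314.

Run 2: S517 ⇒ score layer `#000000`. The run returns to its start, so emit a `<polygon>` with points (Y-flipped): 47.8495,83.4525 45.8554,78.6382 41.0411,76.6441 36.2268,78.6382 34.2327,83.4525 36.2268,88.2668 41.0411,90.2609 45.8554,88.2668.

Run 3: S517 ⇒ score layer `#000000`. The run returns to its start, so emit a `<polygon>` with points (Y-flipped): 6.3308,103.7760 20.6440,103.7760 20.6440,132.8537 6.3308,132.8537.

<svg xmlns="http://www.w3.org/2000/svg" width="114.9168mm" height="242.1094mm" viewBox="0 0 114.9168 242.1094">
  <polygon points="12.8136,43.1743 51.5263,43.1743 51.5263,85.5314 12.8136,85.5314" fill="none" stroke="#ff00ff"/>
  <polygon points="47.8495,83.4525 45.8554,78.6382 41.0411,76.6441 36.2268,78.6382 34.2327,83.4525 36.2268,88.2668 41.0411,90.2609 45.8554,88.2668" fill="none" stroke="#000000"/>
  <polygon points="6.3308,103.7760 20.6440,103.7760 20.6440,132.8537 6.3308,132.8537" fill="none" stroke="#000000"/>
</svg>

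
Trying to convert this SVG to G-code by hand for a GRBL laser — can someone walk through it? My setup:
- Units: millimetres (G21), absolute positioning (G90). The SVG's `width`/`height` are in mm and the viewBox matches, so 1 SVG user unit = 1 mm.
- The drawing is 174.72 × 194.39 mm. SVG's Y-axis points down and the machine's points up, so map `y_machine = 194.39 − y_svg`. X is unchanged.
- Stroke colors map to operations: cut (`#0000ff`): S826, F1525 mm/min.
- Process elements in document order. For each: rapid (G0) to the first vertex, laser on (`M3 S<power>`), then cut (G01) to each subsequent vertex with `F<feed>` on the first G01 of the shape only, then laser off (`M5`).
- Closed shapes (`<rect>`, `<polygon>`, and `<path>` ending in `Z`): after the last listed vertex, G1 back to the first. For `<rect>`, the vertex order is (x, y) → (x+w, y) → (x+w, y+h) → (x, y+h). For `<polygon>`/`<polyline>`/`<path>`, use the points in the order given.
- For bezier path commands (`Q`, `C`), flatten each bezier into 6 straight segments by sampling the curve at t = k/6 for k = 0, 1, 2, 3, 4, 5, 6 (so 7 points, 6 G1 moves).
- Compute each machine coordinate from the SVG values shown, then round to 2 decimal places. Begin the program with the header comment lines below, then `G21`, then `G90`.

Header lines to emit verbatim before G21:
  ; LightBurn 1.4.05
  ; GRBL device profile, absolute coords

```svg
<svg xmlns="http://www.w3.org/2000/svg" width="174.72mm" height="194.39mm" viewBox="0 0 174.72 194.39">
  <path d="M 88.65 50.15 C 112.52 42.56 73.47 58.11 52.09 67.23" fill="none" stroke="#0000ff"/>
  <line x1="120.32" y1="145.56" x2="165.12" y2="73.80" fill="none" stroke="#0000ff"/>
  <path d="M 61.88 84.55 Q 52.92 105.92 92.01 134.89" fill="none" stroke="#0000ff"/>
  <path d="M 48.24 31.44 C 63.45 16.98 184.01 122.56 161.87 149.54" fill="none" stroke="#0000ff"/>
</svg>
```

; LightBurn 1.4.05
; GRBL device profile, absolute coords
G21
G90
G0 X88.65 Y144.24
M3 S826
G01 X95.71 Y146.24 F1525
G01 X94.53 Y145.21
G01 X87.34 Y141.97
G01 X76.38 Y137.33
G01 X63.88 Y132.12
G01 X52.09 Y127.16
M5
G0 X120.32 Y48.83
M3 S826
G01 X165.12 Y120.59 F1525
M5
G0 X61.88 Y109.84
M3 S826
G01 X60.23 Y102.51 F1525
G01 X61.25 Y94.75
G01 X64.93 Y86.57
G01 X71.29 Y77.97
G01 X80.31 Y68.95
G01 X92.01 Y59.50
M5
G0 X48.24 Y162.95
M3 S826
G01 X63.48 Y161.10 F1525
G01 X89.38 Y144.75
G01 X119.06 Y119.44
G01 X145.63 Y90.67
G01 X162.20 Y63.97
G01 X161.87 Y44.85
M5

1 u = 1 mm; y_m = 194.39 − y.

[1] `<path>` cubic bezier, #0000ff→cut S826 F1525: (88.65,144.24) → (95.71,146.24) → (94.53,145.21) → (87.34,141.97) → (76.38,137.33) → (63.88,132.12) → (52.09,127.16)

[2] `<line>` line segment, #0000ff→cut S826 F1525: (120.32,48.83) → (165.12,120.59)

[3] `<path>` quadratic bezier, #0000ff→cut S826 F1525: (61.88,109.84) → (60.23,102.51) → (61.25,94.75) → (64.93,86.57) → (71.29,77.97) → (80.31,68.95) → (92.01,59.50)

[4] `<path>` cubic bezier, #0000ff→cut S826 F1525: (48.24,162.95) → (63.48,161.10) → (89.38,144.75) → (119.06,119.44) → (145.63,90.67) → (162.20,63.97) → (161.87,44.85)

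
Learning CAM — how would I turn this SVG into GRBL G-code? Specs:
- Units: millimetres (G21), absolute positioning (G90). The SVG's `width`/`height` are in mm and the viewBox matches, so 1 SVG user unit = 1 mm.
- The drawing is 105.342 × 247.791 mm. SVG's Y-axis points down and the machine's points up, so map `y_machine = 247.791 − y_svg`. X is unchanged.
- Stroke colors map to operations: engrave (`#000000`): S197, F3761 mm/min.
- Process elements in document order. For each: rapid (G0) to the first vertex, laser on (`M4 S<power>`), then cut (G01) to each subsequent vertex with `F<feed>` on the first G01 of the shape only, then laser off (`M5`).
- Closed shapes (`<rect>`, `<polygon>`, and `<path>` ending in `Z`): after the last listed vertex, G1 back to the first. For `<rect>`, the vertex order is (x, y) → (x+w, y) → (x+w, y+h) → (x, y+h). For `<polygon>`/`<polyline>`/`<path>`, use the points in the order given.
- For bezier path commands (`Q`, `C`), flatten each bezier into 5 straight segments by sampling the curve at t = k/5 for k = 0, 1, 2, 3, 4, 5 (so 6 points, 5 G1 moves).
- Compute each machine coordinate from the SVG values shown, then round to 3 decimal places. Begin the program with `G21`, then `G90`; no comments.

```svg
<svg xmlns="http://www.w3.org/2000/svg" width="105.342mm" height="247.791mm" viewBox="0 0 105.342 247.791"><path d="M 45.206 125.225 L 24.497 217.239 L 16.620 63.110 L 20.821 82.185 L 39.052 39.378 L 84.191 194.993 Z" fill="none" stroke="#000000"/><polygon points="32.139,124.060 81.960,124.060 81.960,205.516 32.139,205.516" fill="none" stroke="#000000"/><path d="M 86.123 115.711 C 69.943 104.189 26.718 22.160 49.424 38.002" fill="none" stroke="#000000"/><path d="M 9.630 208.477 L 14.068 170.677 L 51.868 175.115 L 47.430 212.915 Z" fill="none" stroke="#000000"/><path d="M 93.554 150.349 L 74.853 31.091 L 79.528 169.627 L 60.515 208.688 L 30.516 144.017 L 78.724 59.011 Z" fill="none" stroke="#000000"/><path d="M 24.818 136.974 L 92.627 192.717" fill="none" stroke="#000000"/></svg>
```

viewBox `0 0 105.342 247.791` with mm width/height → 1 unit = 1 mm. Flip: y_m = 247.791 − y_svg.

**Shape 1** — `<path>` closed polygon, stroke `#000000` → engrave (S197, F3761). Machine vertices: (45.206,122.566) → (24.497,30.552) → (16.620,184.681) → (20.821,165.606) → (39.052,208.413) → (84.191,52.798) → (45.206,122.566). Closed: final G1 returns to the first vertex.

**Shape 2** — `<polygon>` rectangle, stroke `#000000` → engrave (S197, F3761). Machine vertices: (32.139,123.731) → (81.960,123.731) → (81.960,42.275) → (32.139,42.275) → (32.139,123.731). Closed: final G1 returns to the first vertex.

**Shape 3** — `<path>` cubic bezier, stroke `#000000` → engrave (S197, F3761). Control points (SVG): P0=(86.123,115.711), P1=(69.943,104.189), P2=(26.718,22.160), P3=(49.424,38.002); sampled at t=k/5. Machine vertices: (86.123,132.080) → (73.913,146.107) → (59.676,168.974) → (47.873,192.598) → (42.968,208.897) → (49.424,209.789). Open path.

**Shape 4** — `<path>` regular polygon, stroke `#000000` → engrave (S197, F3761). Machine vertices: (9.630,39.314) → (14.068,77.114) → (51.868,72.676) → (47.430,34.876) → (9.630,39.314). Closed: final G1 returns to the first vertex.

**Shape 5** — `<path>` closed polygon, stroke `#000000` → engrave (S197, F3761). Machine vertices: (93.554,97.442) → (74.853,216.700) → (79.528,78.164) → (60.515,39.103) → (30.516,103.774) → (78.724,188.780) → (93.554,97.442). Closed: final G1 returns to the first vertex.

**Shape 6** — `<path>` line segment, stroke `#000000` → engrave (S197, F3761). Machine vertices: (24.818,110.817) → (92.627,55.074). Open path.

G21
G90
G0 X45.206 Y122.566
M4 S197
G01 X24.497 Y30.552 F3761
G01 X16.620 Y184.681
G01 X20.821 Y165.606
G01 X39.052 Y208.413
G01 X84.191 Y52.798
G01 X45.206 Y122.566
M5
G0 X32.139 Y123.731
M4 S197
G01 X81.960 Y123.731 F3761
G01 X81.960 Y42.275
G01 X32.139 Y42.275
G01 X32.139 Y123.731
M5
G0 X86.123 Y132.080
M4 S197
G01 X73.913 Y146.107 F3761
G01 X59.676 Y168.974
G01 X47.873 Y192.598
G01 X42.968 Y208.897
G01 X49.424 Y209.789
M5
G0 X9.630 Y39.314
M4 S197
G01 X14.068 Y77.114 F3761
G01 X51.868 Y72.676
G01 X47.430 Y34.876
G01 X9.630 Y39.314
M5
G0 X93.554 Y97.442
M4 S197
G01 X74.853 Y216.700 F3761
G01 X79.528 Y78.164
G01 X60.515 Y39.103
G01 X30.516 Y103.774
G01 X78.724 Y188.780
G01 X93.554 Y97.442
M5
G0 X24.818 Y110.817
M4 S197
G01 X92.627 Y55.074 F3761
M5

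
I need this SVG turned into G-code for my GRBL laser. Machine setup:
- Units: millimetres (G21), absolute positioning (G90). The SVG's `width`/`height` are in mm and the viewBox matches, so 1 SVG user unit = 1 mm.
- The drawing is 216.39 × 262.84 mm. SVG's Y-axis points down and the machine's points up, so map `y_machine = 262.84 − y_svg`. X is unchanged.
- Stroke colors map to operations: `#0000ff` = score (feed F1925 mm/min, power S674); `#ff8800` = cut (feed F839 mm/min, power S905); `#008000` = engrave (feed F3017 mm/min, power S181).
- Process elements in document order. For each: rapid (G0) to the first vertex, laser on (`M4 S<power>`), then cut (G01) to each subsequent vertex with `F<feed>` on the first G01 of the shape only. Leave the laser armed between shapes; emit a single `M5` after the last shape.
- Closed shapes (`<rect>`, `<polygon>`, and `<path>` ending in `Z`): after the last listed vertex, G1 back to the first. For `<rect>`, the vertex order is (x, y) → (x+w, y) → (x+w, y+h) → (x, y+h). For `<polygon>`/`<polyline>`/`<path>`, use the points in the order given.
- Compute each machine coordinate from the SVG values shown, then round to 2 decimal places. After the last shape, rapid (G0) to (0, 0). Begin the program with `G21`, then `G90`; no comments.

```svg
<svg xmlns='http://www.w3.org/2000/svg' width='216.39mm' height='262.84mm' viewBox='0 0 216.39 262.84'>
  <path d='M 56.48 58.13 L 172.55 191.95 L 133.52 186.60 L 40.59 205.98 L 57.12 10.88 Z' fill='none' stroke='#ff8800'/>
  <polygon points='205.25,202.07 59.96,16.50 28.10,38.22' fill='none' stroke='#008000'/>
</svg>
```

G21
G90
G0 X56.48 Y204.71
M4 S905
G01 X172.55 Y70.89 F839
G01 X133.52 Y76.24
G01 X40.59 Y56.86
G01 X57.12 Y251.96
G01 X56.48 Y204.71
G0 X205.25 Y60.77
M4 S181
G01 X59.96 Y246.34 F3017
G01 X28.10 Y224.62
G01 X205.25 Y60.77
M5
G0 X0.00 Y0.00

Since the viewBox matches the mm dimensions, user units are millimetres directly. The only transform is the Y-flip y_m = 262.84 − y_svg.

Shape 1 is a closed polygon drawn with `<path>`. Its stroke #ff8800 means cut at S905, F839. After flipping Y the toolpath is (56.48,204.71) → (172.55,70.89) → (133.52,76.24) → (40.59,56.86) → (57.12,251.96) → (56.48,204.71), returning to the start.

Shape 2 is a closed polygon drawn with `<polygon>`. Its stroke #008000 means engrave at S181, F3017. After flipping Y the toolpath is (205.25,60.77) → (59.96,246.34) → (28.10,224.62) → (205.25,60.77), returning to the start.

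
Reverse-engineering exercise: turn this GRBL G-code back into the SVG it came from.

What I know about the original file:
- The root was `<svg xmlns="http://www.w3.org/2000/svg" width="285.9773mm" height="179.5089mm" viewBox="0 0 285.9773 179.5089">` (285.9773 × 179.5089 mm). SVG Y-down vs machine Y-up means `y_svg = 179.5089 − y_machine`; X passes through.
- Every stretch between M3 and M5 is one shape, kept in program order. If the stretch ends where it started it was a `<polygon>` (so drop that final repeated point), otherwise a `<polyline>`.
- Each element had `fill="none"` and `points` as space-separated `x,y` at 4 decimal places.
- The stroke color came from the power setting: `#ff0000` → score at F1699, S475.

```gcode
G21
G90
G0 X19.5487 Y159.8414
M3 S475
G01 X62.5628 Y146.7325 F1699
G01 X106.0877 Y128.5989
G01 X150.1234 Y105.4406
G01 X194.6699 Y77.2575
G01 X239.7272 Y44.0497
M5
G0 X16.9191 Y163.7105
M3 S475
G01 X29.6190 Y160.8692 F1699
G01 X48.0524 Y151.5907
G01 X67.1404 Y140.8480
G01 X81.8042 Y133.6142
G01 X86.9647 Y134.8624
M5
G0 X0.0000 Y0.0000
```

y_svg = 179.5089 − y_m. Every run uses S475, so all elements get stroke `#ff0000` (score).

[1] open run; points: 19.5487,19.6675 62.5628,32.7764 106.0877,50.9100 150.1234,74.0683 194.6699,102.2514 239.7272,135.4592

[2] open run; points: 16.9191,15.7984 29.6190,18.6397 48.0524,27.9182 67.1404,38.6609 81.8042,45.8947 86.9647,44.6465

<svg xmlns="http://www.w3.org/2000/svg" width="285.9773mm" height="179.5089mm" viewBox="0 0 285.9773 179.5089">
  <polyline points="19.5487,19.6675 62.5628,32.7764 106.0877,50.9100 150.1234,74.0683 194.6699,102.2514 239.7272,135.4592" fill="none" stroke="#ff0000"/>
  <polyline points="16.9191,15.7984 29.6190,18.6397 48.0524,27.9182 67.1404,38.6609 81.8042,45.8947 86.9647,44.6465" fill="none" stroke="#ff0000"/>
</svg>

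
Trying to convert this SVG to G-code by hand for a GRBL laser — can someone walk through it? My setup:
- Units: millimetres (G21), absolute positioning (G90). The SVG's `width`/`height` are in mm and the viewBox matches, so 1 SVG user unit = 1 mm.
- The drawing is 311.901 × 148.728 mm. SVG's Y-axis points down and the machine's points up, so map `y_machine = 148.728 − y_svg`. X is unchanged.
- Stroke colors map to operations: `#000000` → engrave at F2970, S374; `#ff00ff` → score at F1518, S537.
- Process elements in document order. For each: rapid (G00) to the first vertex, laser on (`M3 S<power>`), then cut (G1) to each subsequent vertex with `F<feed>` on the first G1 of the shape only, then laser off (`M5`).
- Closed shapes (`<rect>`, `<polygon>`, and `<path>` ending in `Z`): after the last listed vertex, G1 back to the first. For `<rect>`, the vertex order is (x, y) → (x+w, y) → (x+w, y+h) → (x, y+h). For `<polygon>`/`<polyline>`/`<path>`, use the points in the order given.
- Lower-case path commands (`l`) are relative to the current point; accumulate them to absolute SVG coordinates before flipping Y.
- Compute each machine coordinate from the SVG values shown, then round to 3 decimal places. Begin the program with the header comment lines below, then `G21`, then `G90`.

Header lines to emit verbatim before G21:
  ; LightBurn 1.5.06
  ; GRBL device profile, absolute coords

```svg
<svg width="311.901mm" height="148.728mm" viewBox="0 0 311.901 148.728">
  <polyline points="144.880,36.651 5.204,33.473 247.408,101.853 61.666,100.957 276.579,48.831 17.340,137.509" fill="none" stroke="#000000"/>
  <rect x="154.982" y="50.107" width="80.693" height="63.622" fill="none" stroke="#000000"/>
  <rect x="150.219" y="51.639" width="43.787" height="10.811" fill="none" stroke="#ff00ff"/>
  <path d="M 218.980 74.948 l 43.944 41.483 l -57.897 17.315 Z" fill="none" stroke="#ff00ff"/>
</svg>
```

; LightBurn 1.5.06
; GRBL device profile, absolute coords
G21
G90
G00 X144.880 Y112.077
M3 S374
G1 X5.204 Y115.255 F2970
G1 X247.408 Y46.875
G1 X61.666 Y47.771
G1 X276.579 Y99.897
G1 X17.340 Y11.219
M5
G00 X154.982 Y98.621
M3 S374
G1 X235.675 Y98.621 F2970
G1 X235.675 Y34.999
G1 X154.982 Y34.999
G1 X154.982 Y98.621
M5
G00 X150.219 Y97.089
M3 S537
G1 X194.006 Y97.089 F1518
G1 X194.006 Y86.278
G1 X150.219 Y86.278
G1 X150.219 Y97.089
M5
G00 X218.980 Y73.780
M3 S537
G1 X262.924 Y32.297 F1518
G1 X205.027 Y14.982
G1 X218.980 Y73.780
M5

viewBox `0 0 311.901 148.728` with mm width/height → 1 unit = 1 mm. Flip: y_m = 148.728 − y_svg.

**Shape 1** — `<polyline>` open polyline, stroke `#000000` → engrave (S374, F2970). Machine vertices: (144.880,112.077) → (5.204,115.255) → (247.408,46.875) → (61.666,47.771) → (276.579,99.897) → (17.340,11.219). Open path.

**Shape 2** — `<rect>` rectangle, stroke `#000000` → engrave (S374, F2970). Machine vertices: (154.982,98.621) → (235.675,98.621) → (235.675,34.999) → (154.982,34.999) → (154.982,98.621). Closed: final G1 returns to the first vertex.

**Shape 3** — `<rect>` rectangle, stroke `#ff00ff` → score (S537, F1518). Machine vertices: (150.219,97.089) → (194.006,97.089) → (194.006,86.278) → (150.219,86.278) → (150.219,97.089). Closed: final G1 returns to the first vertex.

**Shape 4** — `<path>` regular polygon, stroke `#ff00ff` → score (S537, F1518). Machine vertices: (218.980,73.780) → (262.924,32.297) → (205.027,14.982) → (218.980,73.780). Closed: final G1 returns to the first vertex.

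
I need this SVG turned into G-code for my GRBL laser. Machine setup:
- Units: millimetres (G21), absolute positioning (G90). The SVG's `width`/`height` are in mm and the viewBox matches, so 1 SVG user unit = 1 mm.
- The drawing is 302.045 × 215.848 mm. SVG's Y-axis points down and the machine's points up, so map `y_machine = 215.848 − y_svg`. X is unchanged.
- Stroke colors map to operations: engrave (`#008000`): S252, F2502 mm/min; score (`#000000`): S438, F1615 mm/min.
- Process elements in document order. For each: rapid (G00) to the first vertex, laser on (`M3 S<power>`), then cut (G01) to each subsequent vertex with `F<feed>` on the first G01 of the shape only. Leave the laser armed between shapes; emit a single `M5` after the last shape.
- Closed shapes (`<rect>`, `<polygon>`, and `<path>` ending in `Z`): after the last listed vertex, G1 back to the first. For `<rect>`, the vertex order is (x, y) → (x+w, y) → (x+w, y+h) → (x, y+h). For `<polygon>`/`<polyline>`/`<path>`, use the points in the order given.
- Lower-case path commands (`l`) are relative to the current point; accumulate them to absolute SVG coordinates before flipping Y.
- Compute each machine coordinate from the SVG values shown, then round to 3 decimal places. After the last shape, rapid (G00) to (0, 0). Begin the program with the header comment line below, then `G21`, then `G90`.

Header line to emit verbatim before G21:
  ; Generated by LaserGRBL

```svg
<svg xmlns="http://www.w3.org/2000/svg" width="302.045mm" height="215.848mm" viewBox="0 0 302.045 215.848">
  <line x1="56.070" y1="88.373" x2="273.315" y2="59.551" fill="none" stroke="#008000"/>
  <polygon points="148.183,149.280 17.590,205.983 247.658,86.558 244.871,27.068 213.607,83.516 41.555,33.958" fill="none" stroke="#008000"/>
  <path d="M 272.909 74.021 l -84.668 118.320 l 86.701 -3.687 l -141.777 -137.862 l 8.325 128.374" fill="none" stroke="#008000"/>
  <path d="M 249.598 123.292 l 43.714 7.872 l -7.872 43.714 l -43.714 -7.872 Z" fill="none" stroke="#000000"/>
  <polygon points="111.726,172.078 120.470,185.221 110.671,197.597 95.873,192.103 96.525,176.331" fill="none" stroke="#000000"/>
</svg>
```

1 u = 1 mm; y_m = 215.848 − y.

[1] `<line>` line segment, #008000→engrave S252 F2502: (56.070,127.475) → (273.315,156.297)

[2] `<polygon>` closed polygon, #008000→engrave S252 F2502: (148.183,66.568) → (17.590,9.865) → (247.658,129.290) → (244.871,188.780) → (213.607,132.332) → (41.555,181.890) → (148.183,66.568) (closed)

[3] `<path>` open polyline, #008000→engrave S252 F2502: (272.909,141.827) → (188.241,23.507) → (274.942,27.194) → (133.165,165.056) → (141.490,36.682)

[4] `<path>` regular polygon, #000000→score S438 F1615: (249.598,92.556) → (293.312,84.684) → (285.440,40.970) → (241.726,48.842) → (249.598,92.556) (closed)

[5] `<polygon>` regular polygon, #000000→score S438 F1615: (111.726,43.770) → (120.470,30.627) → (110.671,18.251) → (95.873,23.745) → (96.525,39.517) → (111.726,43.770) (closed)

; Generated by LaserGRBL
G21
G90
G00 X56.070 Y127.475
M3 S252
G01 X273.315 Y156.297 F2502
G00 X148.183 Y66.568
M3 S252
G01 X17.590 Y9.865 F2502
G01 X247.658 Y129.290
G01 X244.871 Y188.780
G01 X213.607 Y132.332
G01 X41.555 Y181.890
G01 X148.183 Y66.568
G00 X272.909 Y141.827
M3 S252
G01 X188.241 Y23.507 F2502
G01 X274.942 Y27.194
G01 X133.165 Y165.056
G01 X141.490 Y36.682
G00 X249.598 Y92.556
M3 S438
G01 X293.312 Y84.684 F1615
G01 X285.440 Y40.970
G01 X241.726 Y48.842
G01 X249.598 Y92.556
G00 X111.726 Y43.770
M3 S438
G01 X120.470 Y30.627 F1615
G01 X110.671 Y18.251
G01 X95.873 Y23.745
G01 X96.525 Y39.517
G01 X111.726 Y43.770
M5
G00 X0.000 Y0.000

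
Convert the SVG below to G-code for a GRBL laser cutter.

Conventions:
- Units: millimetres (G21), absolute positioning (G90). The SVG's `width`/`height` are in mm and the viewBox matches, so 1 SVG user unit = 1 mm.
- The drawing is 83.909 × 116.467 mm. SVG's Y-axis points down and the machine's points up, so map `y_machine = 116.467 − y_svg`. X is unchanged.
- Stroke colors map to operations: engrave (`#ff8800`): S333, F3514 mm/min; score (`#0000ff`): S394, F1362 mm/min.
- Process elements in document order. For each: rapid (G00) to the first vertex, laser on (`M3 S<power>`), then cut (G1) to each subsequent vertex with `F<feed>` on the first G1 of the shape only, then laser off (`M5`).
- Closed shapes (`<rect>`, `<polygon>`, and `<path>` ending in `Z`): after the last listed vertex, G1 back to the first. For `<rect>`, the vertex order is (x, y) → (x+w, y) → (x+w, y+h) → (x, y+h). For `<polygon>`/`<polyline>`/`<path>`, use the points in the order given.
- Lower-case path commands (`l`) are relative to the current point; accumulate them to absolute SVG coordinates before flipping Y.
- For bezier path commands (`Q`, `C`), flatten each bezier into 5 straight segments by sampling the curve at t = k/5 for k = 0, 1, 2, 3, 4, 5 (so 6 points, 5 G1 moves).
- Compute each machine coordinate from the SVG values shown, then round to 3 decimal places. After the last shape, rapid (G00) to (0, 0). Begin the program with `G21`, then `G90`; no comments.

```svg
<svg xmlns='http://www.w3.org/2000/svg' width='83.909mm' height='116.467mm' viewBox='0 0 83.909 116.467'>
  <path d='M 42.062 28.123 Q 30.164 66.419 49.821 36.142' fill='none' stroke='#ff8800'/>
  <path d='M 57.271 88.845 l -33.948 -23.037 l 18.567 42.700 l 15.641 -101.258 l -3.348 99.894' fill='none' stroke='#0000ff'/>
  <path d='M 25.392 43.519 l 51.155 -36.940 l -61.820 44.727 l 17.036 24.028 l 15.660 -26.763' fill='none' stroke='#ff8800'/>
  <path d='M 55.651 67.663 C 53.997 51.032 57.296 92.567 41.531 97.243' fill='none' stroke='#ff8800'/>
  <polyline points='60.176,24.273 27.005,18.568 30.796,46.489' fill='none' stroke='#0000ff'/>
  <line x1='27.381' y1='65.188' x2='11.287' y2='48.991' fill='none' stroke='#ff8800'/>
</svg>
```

G21
G90
G00 X42.062 Y88.344
M3 S333
G1 X38.565 Y75.769 F3514
G1 X37.592 Y68.679
G1 X39.144 Y67.075
G1 X43.220 Y70.957
G1 X49.821 Y80.325
M5
G00 X57.271 Y27.622
M3 S394
G1 X23.323 Y50.659 F1362
G1 X41.890 Y7.959
G1 X57.531 Y109.217
G1 X54.183 Y9.323
M5
G00 X25.392 Y72.948
M3 S333
G1 X76.547 Y109.888 F3514
G1 X14.727 Y65.161
G1 X31.763 Y41.133
G1 X47.423 Y67.896
M5
G00 X55.651 Y48.804
M3 S333
G1 X55.061 Y52.563 F3514
G1 X54.507 Y46.923
G1 X52.835 Y36.446
G1 X48.894 Y25.692
G1 X41.531 Y19.224
M5
G00 X60.176 Y92.194
M3 S394
G1 X27.005 Y97.899 F1362
G1 X30.796 Y69.978
M5
G00 X27.381 Y51.279
M3 S333
G1 X11.287 Y67.476 F3514
M5
G00 X0.000 Y0.000

viewBox `0 0 83.909 116.467` with mm width/height → 1 unit = 1 mm. Flip: y_m = 116.467 − y_svg.

**Shape 1** — `<path>` quadratic bezier, stroke `#ff8800` → engrave (S333, F3514). Control points (SVG): P0=(42.062,28.123), P1=(30.164,66.419), P2=(49.821,36.142); sampled at t=k/5. Machine vertices: (42.062,88.344) → (38.565,75.769) → (37.592,68.679) → (39.144,67.075) → (43.220,70.957) → (49.821,80.325). Open path.

**Shape 2** — `<path>` open polyline, stroke `#0000ff` → score (S394, F1362). Machine vertices: (57.271,27.622) → (23.323,50.659) → (41.890,7.959) → (57.531,109.217) → (54.183,9.323). Open path.

**Shape 3** — `<path>` open polyline, stroke `#ff8800` → engrave (S333, F3514). Machine vertices: (25.392,72.948) → (76.547,109.888) → (14.727,65.161) → (31.763,41.133) → (47.423,67.896). Open path.

**Shape 4** — `<path>` cubic bezier, stroke `#ff8800` → engrave (S333, F3514). Control points (SVG): P0=(55.651,67.663), P1=(53.997,51.032), P2=(57.296,92.567), P3=(41.531,97.243); sampled at t=k/5. Machine vertices: (55.651,48.804) → (55.061,52.563) → (54.507,46.923) → (52.835,36.446) → (48.894,25.692) → (41.531,19.224). Open path.

**Shape 5** — `<polyline>` open polyline, stroke `#0000ff` → score (S394, F1362). Machine vertices: (60.176,92.194) → (27.005,97.899) → (30.796,69.978). Open path.

**Shape 6** — `<line>` line segment, stroke `#ff8800` → engrave (S333, F3514). Machine vertices: (27.381,51.279) → (11.287,67.476). Open path.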